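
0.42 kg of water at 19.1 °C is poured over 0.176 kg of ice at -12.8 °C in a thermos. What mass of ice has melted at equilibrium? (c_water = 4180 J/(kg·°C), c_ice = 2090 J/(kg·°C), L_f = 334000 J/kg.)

m_melted ≈ 0.0863 kg

Heat available from the water dropping to 0 °C: 0.42×4180×19.1 = 33532 J.
Of that, 0.176×2090×12.8 = 4708.4 J goes to bring the ice to 0 °C, leaving 28824 J.
Melting all 0.176 kg of ice would need 0.176×334000 = 58784 J.
28824 J < 58784 J, so only part of the ice melts and the system sits at 0 °C.
Mass melted = 28824/334000 ≈ 0.0863 kg.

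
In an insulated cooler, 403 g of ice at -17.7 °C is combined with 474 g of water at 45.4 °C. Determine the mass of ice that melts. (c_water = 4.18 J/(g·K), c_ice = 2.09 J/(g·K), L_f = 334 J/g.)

Water can give up m c ΔT = 474·4.18·45.4 = 89952 J before reaching 0 °C.
Warming the ice to 0 °C takes 403·2.09·17.7 = 14908 J, leaving 75044 J for melting.
Fully melting the ice requires m_ice L_f = 403·334 = 134602 J.
Since 75044 < 134602 J, not all the ice melts; equilibrium is at 0 °C.
m_melted·334 = 75044  ⇒  m_melted ≈ 224.7 g.

m_melted ≈ 225 g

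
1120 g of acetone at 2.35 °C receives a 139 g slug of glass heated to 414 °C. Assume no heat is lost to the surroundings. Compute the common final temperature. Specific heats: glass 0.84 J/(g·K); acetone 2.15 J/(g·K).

With ΣQ=0 the equilibrium temperature is the m·c-weighted mean:
T_f = (116.76×414 + 2408×2.35) / (116.76 + 2408)
    = 53997 / 2524.8 ≈ 21.39 °C

T_f ≈ 21.4 °C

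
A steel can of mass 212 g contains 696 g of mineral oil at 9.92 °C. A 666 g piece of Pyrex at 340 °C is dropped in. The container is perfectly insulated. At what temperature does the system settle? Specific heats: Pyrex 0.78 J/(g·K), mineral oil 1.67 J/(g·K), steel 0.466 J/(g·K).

T_f is the heat-capacity-weighted average of the initial temperatures:
T_f = (519.48*340 + 1162.3*9.92 + 98.79*9.92) / (519.48 + 1162.3 + 98.79)
    = 189133 / 1780.6 ≈ 106.22 °C

T_f ≈ 106.2 °C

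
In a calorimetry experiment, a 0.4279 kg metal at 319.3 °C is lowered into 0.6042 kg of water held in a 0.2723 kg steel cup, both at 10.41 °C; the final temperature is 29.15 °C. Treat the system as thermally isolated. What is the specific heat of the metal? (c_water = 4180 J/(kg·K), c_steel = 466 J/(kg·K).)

c ≈ 400 J/(kg·K)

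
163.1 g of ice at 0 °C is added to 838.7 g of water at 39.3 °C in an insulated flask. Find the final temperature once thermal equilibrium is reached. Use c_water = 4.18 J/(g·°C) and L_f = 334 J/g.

T_f ≈ 19.9 °C

Energy conservation, ΣQ = 0:
melt ice: 163.1·334 = 54475
  warm the meltwater: 681.76 T
  water: 3505.8(T − 39.3)
4187.5 T = 137777 − 54475 = 83301
T ≈ 19.89 °C — above 0 °C, consistent with complete melting.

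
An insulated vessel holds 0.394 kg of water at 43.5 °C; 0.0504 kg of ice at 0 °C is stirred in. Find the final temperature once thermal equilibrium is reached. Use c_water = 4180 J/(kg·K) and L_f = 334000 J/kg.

T_f ≈ 29.5 °C

Setting the total heat transfer to zero:
melt ice: 0.0504×334000 = 16834
  meltwater 0→T: 0.0504×4180×T = 210.67 T
  water: 1646.9(T − 43.5)
1857.6 T = 71641 − 16834 = 54807
T ≈ 29.50 °C — above 0 °C, consistent with complete melting.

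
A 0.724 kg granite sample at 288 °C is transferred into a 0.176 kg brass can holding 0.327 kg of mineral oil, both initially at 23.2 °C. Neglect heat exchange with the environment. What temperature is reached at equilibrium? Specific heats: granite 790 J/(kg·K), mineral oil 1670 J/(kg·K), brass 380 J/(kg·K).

T_f ≈ 151.0 °C

Setting the total heat transfer to zero:
0.724·790·(T − 288) + 0.327·1670·(T − 23.2) + 0.176·380·(T − 23.2) = 0
(571.96 + 546.09 + 66.88) T = 571.96·288 + 546.09·23.2 + 66.88·23.2
T = 178945 / 1184.9 = 151 °C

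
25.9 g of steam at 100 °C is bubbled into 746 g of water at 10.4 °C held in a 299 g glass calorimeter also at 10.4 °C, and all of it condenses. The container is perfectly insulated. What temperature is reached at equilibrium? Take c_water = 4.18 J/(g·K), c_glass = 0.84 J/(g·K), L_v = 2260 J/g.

T_f ≈ 30.0 °C

Setting the total heat transfer to zero:
latent heat released on condensation: 25.9×2260 = 58534
  condensed water 100 °C→T: 108.26(T − 100)
  water warms: 746×4.18×(T − 10.4) = 3118.3(T − 10.4)
  glass cup: 299×0.84×(T − 10.4) = 251.16(T − 10.4)
3477.7 T = 58534 + 10826 + 35042 = 104402
T ≈ 30.02 °C, under the boiling point, so the assumption holds.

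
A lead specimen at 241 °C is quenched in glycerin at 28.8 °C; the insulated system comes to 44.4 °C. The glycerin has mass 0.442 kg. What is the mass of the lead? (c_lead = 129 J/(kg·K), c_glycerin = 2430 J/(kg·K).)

m ≈ 0.661 kg

Taking heat into each body as positive, Σ m c ΔT = 0:
m·129·(44.4 − 241) + 0.442·2430·(44.4 − 28.8) = 0
-25361 m = -16755
m = -16755/-25361 ≈ 0.6607 kg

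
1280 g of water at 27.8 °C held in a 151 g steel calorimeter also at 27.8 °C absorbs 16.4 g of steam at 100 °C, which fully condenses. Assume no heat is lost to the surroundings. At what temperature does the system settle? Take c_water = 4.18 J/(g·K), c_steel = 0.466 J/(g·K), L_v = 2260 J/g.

T_f ≈ 35.5 °C

Heat gained plus heat lost sum to zero:
latent heat released on condensation: 16.4×2260 = 37064
  condensate cools 100→T: 16.4×4.18×(T − 100) = 68.55(T − 100)
  water warms: 1280×4.18×(T − 27.8) = 5350.4(T − 27.8)
  steel cup: 151×0.466×(T − 27.8) = 70.37(T − 27.8)
5489.3 T = 37064 + 6855.2 + 150697 = 194616
T ≈ 35.45 °C — below 100 °C, confirming all the steam condensed.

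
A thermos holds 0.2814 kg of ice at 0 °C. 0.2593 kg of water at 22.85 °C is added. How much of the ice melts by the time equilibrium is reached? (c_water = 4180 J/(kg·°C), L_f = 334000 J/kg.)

Heat available from the water dropping to 0 °C: 0.2593·4180·22.85 = 24767 J.
Fully melting the ice requires m_ice L_f = 0.2814·334000 = 93988 J.
Since 24767 < 93988 J, not all the ice melts; equilibrium is at 0 °C.
m_melted·334000 = 24767  ⇒  m_melted ≈ 0.07415 kg.

m_melted ≈ 0.0742 kg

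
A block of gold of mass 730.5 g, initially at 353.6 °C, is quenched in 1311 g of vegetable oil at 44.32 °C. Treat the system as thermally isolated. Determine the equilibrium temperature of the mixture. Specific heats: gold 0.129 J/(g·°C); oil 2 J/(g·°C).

T_f ≈ 55.0 °C

Set heat shed by the hot body equal to heat absorbed by the cold body:
730.5·0.129·(353.6 − T) = 1311·2·(T − 44.32)
94.23(353.6 − T) = 2622(T − 44.32)
2716.2 T = 149528  ⇒  T ≈ 55.05 °C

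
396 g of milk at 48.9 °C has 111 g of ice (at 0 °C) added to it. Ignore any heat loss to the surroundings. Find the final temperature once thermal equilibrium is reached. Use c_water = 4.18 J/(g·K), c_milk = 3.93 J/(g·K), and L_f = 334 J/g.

T_f ≈ 19.3 °C

Setting the total heat transfer to zero:
melt ice: 111×334 = 37074; meltwater 0→T: 111×4.18×T = 463.98 T; milk cools: 396×3.93×(T − 48.9) = 1556.3(T − 48.9)
2020.3 T = 76102 − 37074 = 39028
T ≈ 19.32 °C. Since T > 0 °C, the all-ice-melts assumption holds.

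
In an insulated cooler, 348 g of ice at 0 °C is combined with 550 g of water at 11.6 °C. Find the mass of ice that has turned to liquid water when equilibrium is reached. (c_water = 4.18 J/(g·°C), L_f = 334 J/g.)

m_melted ≈ 79.8 g

Cooling the water to 0 °C releases 550×4.18×11.6 = 26668 J.
To melt every bit of ice: 348×334 = 116232 J.
Since 26668 < 116232 J, not all the ice melts; equilibrium is at 0 °C.
Mass melted = 26668/334 ≈ 79.85 g.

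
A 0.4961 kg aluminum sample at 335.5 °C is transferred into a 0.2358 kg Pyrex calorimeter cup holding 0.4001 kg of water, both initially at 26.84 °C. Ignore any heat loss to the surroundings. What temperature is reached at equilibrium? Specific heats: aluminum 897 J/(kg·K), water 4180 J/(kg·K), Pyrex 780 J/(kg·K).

T_f ≈ 86.5 °C

Let T be the final temperature. ΣQ_i = 0:
0.4961*897*(T − 335.5) + 0.4001*4180*(T − 26.84) + 0.2358*780*(T − 26.84) = 0
445(T − 335.5) + 1672.4(T − 26.84) + 183.92(T − 26.84) = 0
2301.3 T = 199122
T = 199122 / 2301.3 = 86.5 °C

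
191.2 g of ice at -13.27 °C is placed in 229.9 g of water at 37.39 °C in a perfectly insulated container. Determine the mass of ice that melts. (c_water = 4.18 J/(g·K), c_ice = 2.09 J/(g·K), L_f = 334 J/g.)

m_melted ≈ 91.7 g

Cooling the water to 0 °C releases 229.9·4.18·37.39 = 35931 J.
Of that, 191.2·2.09·13.27 = 5302.8 J goes to bring the ice to 0 °C, leaving 30628 J.
Fully melting the ice requires m_ice L_f = 191.2·334 = 63861 J.
Since 30628 < 63861 J, not all the ice melts; equilibrium is at 0 °C.
m_melt = 30628 / L_f = 91.7 g.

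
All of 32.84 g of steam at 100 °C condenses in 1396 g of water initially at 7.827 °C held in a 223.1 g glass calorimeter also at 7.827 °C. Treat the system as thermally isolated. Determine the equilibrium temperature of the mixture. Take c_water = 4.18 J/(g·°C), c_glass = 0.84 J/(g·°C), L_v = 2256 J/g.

T_f ≈ 21.9 °C

Conservation of energy gives ΣQ = 0:
latent heat released on condensation: 32.84·2256 = 74087; condensed water 100 °C→T: 137.27(T − 100); original water: 5835.3(T − 7.827); glass cup: 223.1·0.84·(T − 7.827) = 187.4(T − 7.827)
6160 T = 74087 + 13727 + 47140 = 134954
T ≈ 21.91 °C, under the boiling point, so the assumption holds.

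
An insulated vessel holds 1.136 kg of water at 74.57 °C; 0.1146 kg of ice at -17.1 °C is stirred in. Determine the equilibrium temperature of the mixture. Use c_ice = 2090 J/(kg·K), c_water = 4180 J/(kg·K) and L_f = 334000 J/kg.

Let T be the final temperature. ΣQ_i = 0:
ice -17.1→0 °C: 0.1146·2090·17.1 = 4095.7; latent heat to melt: 0.1146·334000 = 38276; meltwater 0→T: 0.1146·4180·T = 479.03 T; water: 4748.5(T − 74.57)
5227.5 T = 354094 − 42372 = 311722
T ≈ 59.63 °C — above 0 °C, consistent with complete melting.

T_f ≈ 59.6 °C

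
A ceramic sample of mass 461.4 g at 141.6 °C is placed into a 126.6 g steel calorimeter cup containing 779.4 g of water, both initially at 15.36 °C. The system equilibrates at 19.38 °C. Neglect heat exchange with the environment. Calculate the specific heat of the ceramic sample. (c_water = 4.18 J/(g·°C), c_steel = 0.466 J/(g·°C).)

c ≈ 0.236 J/(g·°C)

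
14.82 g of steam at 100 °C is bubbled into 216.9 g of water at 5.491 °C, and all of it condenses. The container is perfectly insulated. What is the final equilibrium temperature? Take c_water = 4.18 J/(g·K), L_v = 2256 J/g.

T_f ≈ 46.1 °C

Sum of m c ΔT and latent-heat terms is zero:
latent heat released on condensation: 14.82·2256 = 33434
  condensed water 100 °C→T: 61.95(T − 100)
  water warms: 216.9·4.18·(T − 5.491) = 906.64(T − 5.491)
968.59 T = 33434 + 6194.8 + 4978.4 = 44607
T ≈ 46.05 °C — below 100 °C, confirming all the steam condensed.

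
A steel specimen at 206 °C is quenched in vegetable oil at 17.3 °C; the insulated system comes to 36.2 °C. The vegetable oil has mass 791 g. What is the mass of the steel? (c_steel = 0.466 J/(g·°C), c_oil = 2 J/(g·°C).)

m ≈ 378 g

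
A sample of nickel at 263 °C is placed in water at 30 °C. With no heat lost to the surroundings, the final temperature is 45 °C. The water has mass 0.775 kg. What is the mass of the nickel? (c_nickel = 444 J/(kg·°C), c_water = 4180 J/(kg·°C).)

m ≈ 0.502 kg

|Q_nickel| = |Q_water|:
m·444·(263 − 45) = 0.775·4180·(45 − 30)
96792 m = 48592  ⇒  m ≈ 0.502 kg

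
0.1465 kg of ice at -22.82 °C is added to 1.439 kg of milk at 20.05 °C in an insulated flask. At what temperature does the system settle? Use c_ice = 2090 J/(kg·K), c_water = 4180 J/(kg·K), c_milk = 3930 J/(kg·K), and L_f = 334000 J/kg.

T_f ≈ 9.2 °C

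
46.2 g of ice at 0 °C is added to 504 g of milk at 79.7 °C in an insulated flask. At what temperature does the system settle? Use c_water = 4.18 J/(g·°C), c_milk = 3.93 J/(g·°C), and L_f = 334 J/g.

Energy conservation, ΣQ = 0:
fusion: m_ice L_f = 46.2·334 = 15431
  warm the meltwater: 193.12 T
  milk: 1980.7(T − 79.7)
2173.8 T = 157863 − 15431 = 142433
T ≈ 65.52 °C — above 0 °C, consistent with complete melting.

T_f ≈ 65.5 °C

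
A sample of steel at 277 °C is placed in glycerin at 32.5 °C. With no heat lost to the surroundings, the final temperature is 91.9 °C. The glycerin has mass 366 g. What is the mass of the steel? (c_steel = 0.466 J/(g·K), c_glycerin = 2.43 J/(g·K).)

Energy conservation, ΣQ = 0:
m×0.466×(91.9 − 277) + 366×2.43×(91.9 − 32.5) = 0
-86.26 m = -52829
m = -52829/-86.26 ≈ 612.5 g

m ≈ 612 g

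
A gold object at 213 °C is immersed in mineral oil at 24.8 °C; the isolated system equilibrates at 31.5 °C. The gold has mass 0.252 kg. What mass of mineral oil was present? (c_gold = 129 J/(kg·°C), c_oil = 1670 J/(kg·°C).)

m ≈ 0.527 kg

Conservation of energy gives ΣQ = 0:
0.252·129·(31.5 − 213) + m·1670·(31.5 − 24.8) = 0
11189 m = 5900.2
m = 5900.2/11189 ≈ 0.5273 kg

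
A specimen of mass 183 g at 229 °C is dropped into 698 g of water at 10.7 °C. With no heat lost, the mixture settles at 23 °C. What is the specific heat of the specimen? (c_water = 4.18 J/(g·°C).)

Net heat exchanged in the isolated system is zero:
183·c·(23 − 229) + 698·4.18·(23 − 10.7) = 0
-37698 c = -35887
c = -35887/-37698 ≈ 0.952 J/(g·°C)

c ≈ 0.952 J/(g·°C)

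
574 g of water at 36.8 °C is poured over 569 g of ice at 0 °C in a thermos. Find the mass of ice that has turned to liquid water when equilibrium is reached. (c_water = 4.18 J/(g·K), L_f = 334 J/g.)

Cooling the water to 0 °C releases 574·4.18·36.8 = 88295 J.
Fully melting the ice requires m_ice L_f = 569·334 = 190046 J.
88295 J < 190046 J, so only part of the ice melts and the system sits at 0 °C.
m_melted·334 = 88295  ⇒  m_melted ≈ 264.4 g.

m_melted ≈ 264 g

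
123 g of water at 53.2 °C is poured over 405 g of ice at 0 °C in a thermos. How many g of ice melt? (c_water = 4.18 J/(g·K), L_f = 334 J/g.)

m_melted ≈ 81.9 g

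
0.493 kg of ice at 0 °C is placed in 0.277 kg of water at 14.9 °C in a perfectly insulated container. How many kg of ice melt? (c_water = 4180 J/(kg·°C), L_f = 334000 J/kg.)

Cooling the water to 0 °C releases 0.277×4180×14.9 = 17252 J.
Fully melting the ice requires m_ice L_f = 0.493×334000 = 164662 J.
That's not enough to melt it all — equilibrium is at 0 °C with ice remaining.
m_melt = 17252 / L_f = 0.05165 kg.

m_melted ≈ 0.0517 kg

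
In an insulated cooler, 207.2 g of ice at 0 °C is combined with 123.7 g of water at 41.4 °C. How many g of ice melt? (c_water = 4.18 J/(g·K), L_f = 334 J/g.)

m_melted ≈ 64.1 g

Water can give up m c ΔT = 123.7×4.18×41.4 = 21407 J before reaching 0 °C.
Melting all 207.2 g of ice would need 207.2×334 = 69205 J.
21407 J < 69205 J, so only part of the ice melts and the system sits at 0 °C.
m_melt = 21407 / L_f = 64.09 g.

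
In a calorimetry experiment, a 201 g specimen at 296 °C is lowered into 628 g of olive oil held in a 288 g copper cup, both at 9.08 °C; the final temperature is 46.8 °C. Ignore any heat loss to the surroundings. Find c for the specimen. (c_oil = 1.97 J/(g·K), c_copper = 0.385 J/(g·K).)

Setting the total heat transfer to zero:
201·c·(46.8 − 296) + 628·1.97·(46.8 − 9.08) + 288·0.385·(46.8 − 9.08) = 0
-50089 c = -50848
c = -50848/-50089 ≈ 1.015 J/(g·K)

c ≈ 1.02 J/(g·K)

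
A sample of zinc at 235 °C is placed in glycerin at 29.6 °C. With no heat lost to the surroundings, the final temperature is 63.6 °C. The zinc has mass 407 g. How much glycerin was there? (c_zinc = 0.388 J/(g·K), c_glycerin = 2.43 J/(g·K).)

m ≈ 328 g

Heat lost by the zinc = heat gained by the glycerin:
407·0.388·(235 − 63.6) = m·2.43·(63.6 − 29.6)
82.62 m = 27067  ⇒  m ≈ 327.6 g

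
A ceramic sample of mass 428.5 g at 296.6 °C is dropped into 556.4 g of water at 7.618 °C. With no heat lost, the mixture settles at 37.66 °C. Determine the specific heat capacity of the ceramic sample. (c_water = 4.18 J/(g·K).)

c ≈ 0.63 J/(g·K)

m_s c (T_s − T_f) = m_water c_water (T_f − T_0):
428.5·c·(296.6 − 37.66) = 556.4·4.18·(37.66 − 7.618)
110956 c = 69870  ⇒  c ≈ 0.6297 J/(g·K)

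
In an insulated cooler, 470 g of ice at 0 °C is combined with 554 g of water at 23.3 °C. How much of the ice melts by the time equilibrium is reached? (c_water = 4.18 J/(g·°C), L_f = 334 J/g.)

m_melted ≈ 162 g

Cooling the water to 0 °C releases 554·4.18·23.3 = 53956 J.
To melt every bit of ice: 470·334 = 156980 J.
53956 J < 156980 J, so only part of the ice melts and the system sits at 0 °C.
Mass melted = 53956/334 ≈ 161.5 g.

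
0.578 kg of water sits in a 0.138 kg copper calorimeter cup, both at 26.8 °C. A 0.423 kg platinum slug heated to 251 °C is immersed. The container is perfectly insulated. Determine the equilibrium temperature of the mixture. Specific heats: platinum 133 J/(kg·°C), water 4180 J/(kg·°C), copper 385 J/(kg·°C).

Conservation of energy gives ΣQ = 0:
0.423*133*(T − 251) + 0.578*4180*(T − 26.8) + 0.138*385*(T − 26.8) = 0
56.26(T − 251) + 2416(T − 26.8) + 53.13(T − 26.8) = 0
2525.4 T = 80295
T = 80295 / 2525.4 = 31.8 °C

T_f ≈ 31.8 °C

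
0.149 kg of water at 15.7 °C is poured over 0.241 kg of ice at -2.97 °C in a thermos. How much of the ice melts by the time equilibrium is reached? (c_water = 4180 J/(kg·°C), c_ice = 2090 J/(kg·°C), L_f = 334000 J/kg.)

Heat available from the water dropping to 0 °C: 0.149·4180·15.7 = 9778.3 J.
Of that, 0.241·2090·2.97 = 1496 J goes to bring the ice to 0 °C, leaving 8282.3 J.
Melting all 0.241 kg of ice would need 0.241·334000 = 80494 J.
That's not enough to melt it all — equilibrium is at 0 °C with ice remaining.
m_melt = 8282.3 / L_f = 0.0248 kg.

m_melted ≈ 0.0248 kg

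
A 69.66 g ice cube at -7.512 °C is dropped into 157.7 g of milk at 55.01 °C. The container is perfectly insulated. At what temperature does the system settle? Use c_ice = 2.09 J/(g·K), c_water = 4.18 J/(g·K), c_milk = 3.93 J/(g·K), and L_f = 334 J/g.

T_f ≈ 10.7 °C

Sum of m c ΔT and latent-heat terms is zero:
ice -7.512→0 °C: 69.66·2.09·7.512 = 1093.7; melt ice: 69.66·334 = 23266; meltwater 0→T: 69.66·4.18·T = 291.18 T; milk cools: 157.7·3.93·(T − 55.01) = 619.76(T − 55.01)
910.94 T = 34093 − 24360 = 9732.9
T ≈ 10.68 °C (positive, so assuming full melt was valid).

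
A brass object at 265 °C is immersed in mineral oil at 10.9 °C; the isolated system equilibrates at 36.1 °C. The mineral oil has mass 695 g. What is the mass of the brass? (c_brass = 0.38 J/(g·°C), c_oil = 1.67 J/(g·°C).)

m ≈ 336 g

Heat lost by the brass = heat gained by the oil:
m·0.38·(265 − 36.1) = 695·1.67·(36.1 − 10.9)
86.98 m = 29248  ⇒  m ≈ 336.3 g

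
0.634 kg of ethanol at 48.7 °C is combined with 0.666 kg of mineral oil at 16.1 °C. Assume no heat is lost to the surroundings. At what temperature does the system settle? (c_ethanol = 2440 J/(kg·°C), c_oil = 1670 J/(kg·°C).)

T_f ≈ 35.1 °C

T_f is the heat-capacity-weighted average of the initial temperatures:
T_f = (1547·48.7 + 1112.2·16.1) / (1547 + 1112.2)
    = 93244 / 2659.2 ≈ 35.06 °C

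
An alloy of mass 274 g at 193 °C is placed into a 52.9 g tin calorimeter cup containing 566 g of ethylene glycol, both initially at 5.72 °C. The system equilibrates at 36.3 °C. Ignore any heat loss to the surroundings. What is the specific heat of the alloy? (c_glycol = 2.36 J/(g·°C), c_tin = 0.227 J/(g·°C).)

Energy conservation, ΣQ = 0:
274×c×(36.3 − 193) + 566×2.36×(36.3 − 5.72) + 52.9×0.227×(36.3 − 5.72) = 0
-42936 c = -41215
c = -41215/-42936 ≈ 0.9599 J/(g·°C)

c ≈ 0.96 J/(g·°C)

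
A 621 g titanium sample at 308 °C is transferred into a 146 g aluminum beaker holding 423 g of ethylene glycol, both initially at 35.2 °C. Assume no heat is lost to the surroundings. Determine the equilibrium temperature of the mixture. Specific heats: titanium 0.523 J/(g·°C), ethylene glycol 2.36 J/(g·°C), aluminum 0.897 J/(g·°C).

Conservation of energy gives ΣQ = 0:
621*0.523*(T − 308) + 423*2.36*(T − 35.2) + 146*0.897*(T − 35.2) = 0
324.78(T − 308) + 998.28(T − 35.2) + 130.96(T − 35.2) = 0
(324.78 + 998.28 + 130.96) T = 324.78*308 + 998.28*35.2 + 130.96*35.2
T = 139782 / 1454 = 96.1 °C

T_f ≈ 96.1 °C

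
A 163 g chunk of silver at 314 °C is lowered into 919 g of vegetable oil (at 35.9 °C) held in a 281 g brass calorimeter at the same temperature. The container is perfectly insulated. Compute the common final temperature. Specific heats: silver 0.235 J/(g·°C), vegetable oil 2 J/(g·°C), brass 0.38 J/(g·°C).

Taking heat into each body as positive, Σ m c ΔT = 0:
163*0.235*(T − 314) + 919*2*(T − 35.9) + 281*0.38*(T − 35.9) = 0
38.3(T − 314) + 1838(T − 35.9) + 106.78(T − 35.9) = 0
1983.1 T = 81845
T = 81845 / 1983.1 = 41.3 °C

T_f ≈ 41.3 °C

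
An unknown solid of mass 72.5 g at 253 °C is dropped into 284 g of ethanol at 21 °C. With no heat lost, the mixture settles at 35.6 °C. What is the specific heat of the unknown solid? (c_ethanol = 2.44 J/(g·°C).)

m_s c (T_s − T_f) = m_ethanol c_ethanol (T_f − T_0):
72.5×c×(253 − 35.6) = 284×2.44×(35.6 − 21)
15762 c = 10117  ⇒  c ≈ 0.6419 J/(g·°C)

c ≈ 0.642 J/(g·°C)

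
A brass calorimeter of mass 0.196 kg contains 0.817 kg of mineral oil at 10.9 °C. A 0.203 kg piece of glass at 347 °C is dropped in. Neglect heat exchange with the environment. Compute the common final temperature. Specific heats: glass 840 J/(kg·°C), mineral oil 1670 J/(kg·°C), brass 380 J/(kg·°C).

T_f ≈ 46.5 °C

Let T be the final temperature. ΣQ_i = 0:
0.203·840·(T − 347) + 0.817·1670·(T − 10.9) + 0.196·380·(T − 10.9) = 0
1609.4 T = 74854
T = 74854/1609.4 ≈ 46.51 °C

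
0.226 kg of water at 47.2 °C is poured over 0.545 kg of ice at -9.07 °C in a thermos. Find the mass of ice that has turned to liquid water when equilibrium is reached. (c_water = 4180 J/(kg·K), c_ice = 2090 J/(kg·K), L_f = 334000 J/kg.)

Cooling the water to 0 °C releases 0.226·4180·47.2 = 44589 J.
Warming the ice to 0 °C takes 0.545·2090·9.07 = 10331 J, leaving 34258 J for melting.
Fully melting the ice requires m_ice L_f = 0.545·334000 = 182030 J.
That's not enough to melt it all — equilibrium is at 0 °C with ice remaining.
m_melt = 34258 / L_f = 0.1026 kg.

m_melted ≈ 0.103 kg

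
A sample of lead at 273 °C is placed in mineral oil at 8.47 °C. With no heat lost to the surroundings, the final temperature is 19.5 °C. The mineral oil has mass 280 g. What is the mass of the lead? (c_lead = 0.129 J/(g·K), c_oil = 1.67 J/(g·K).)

|Q_lead| = |Q_oil|:
m·0.129·(273 − 19.5) = 280·1.67·(19.5 − 8.47)
32.7 m = 5157.6  ⇒  m ≈ 157.7 g

m ≈ 158 g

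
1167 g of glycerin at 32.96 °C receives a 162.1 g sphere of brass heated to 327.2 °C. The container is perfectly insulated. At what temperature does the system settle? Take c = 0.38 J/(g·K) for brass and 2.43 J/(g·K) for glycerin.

T_f ≈ 39.2 °C

Conservation of energy gives ΣQ = 0:
162.1×0.38×(T − 327.2) + 1167×2.43×(T − 32.96) = 0
2897.4 T = 113623
T = 113623/2897.4 ≈ 39.22 °C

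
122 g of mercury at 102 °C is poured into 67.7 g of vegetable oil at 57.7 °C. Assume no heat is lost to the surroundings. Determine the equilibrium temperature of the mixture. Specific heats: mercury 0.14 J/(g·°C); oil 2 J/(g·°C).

T_f = Σ m_i c_i T_i / Σ m_i c_i:
T_f = (17.08*102 + 135.4*57.7) / (17.08 + 135.4)
    = 9554.7 / 152.48 ≈ 62.66 °C

T_f ≈ 62.7 °C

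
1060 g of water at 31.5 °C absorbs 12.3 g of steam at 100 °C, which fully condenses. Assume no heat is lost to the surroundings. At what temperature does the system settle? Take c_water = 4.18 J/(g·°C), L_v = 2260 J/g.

T_f ≈ 38.5 °C

Conservation of energy gives ΣQ = 0:
steam→water at 100 °C releases m L_v = 12.3·2260 = 27798; condensate cools 100→T: 12.3·4.18·(T − 100) = 51.41(T − 100); water warms: 1060·4.18·(T − 31.5) = 4430.8(T − 31.5)
4482.2 T = 27798 + 5141.4 + 139570 = 172510
T ≈ 38.49 °C (< 100 °C, so full condensation is consistent).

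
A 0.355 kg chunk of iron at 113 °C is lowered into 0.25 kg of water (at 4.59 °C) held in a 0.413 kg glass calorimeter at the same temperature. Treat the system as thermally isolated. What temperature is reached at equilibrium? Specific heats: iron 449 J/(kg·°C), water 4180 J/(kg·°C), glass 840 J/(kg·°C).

Let T be the final temperature. ΣQ_i = 0:
0.355*449*(T − 113) + 0.25*4180*(T − 4.59) + 0.413*840*(T − 4.59) = 0
(159.39 + 1045 + 346.92) T = 159.39*113 + 1045*4.59 + 346.92*4.59
T = 24401 / 1551.3 = 15.7 °C

T_f ≈ 15.7 °C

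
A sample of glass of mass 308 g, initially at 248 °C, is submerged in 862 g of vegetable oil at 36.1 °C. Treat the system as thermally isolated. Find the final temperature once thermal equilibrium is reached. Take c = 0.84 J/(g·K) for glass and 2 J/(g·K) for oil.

|Q_glass| = |Q_oil|:
308*0.84*(248 − T) = 862*2*(T − 36.1)
258.72(248 − T) = 1724(T − 36.1)
1982.7 T = 126399  ⇒  T ≈ 63.75 °C

T_f ≈ 63.8 °C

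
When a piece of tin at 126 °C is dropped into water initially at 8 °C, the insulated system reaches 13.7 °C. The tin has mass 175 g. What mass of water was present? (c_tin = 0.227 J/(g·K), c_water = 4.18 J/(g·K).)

Net heat exchanged in the isolated system is zero:
175×0.227×(13.7 − 126) + m×4.18×(13.7 − 8) = 0
23.83 m = 4461.1
m = 4461.1/23.83 ≈ 187.2 g

m ≈ 187 g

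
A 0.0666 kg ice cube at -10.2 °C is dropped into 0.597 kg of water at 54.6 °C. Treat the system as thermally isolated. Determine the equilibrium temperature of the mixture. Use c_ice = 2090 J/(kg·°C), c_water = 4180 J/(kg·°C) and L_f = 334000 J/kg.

T_f ≈ 40.6 °C

Energy conservation, ΣQ = 0:
ice -10.2→0 °C: 0.0666×2090×10.2 = 1419.8
  latent heat to melt: 0.0666×334000 = 22244
  meltwater 0→T: 0.0666×4180×T = 278.39 T
  water cools: 0.597×4180×(T − 54.6) = 2495.5(T − 54.6)
2773.8 T = 136252 − 23664 = 112588
T ≈ 40.59 °C (positive, so assuming full melt was valid).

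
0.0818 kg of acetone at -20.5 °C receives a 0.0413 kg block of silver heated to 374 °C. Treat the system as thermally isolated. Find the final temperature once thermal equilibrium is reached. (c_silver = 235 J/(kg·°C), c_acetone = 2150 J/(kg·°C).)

Heat gained plus heat lost sum to zero:
0.0413·235·(T − 374) + 0.0818·2150·(T − (-20.5)) = 0
9.706(T − 374) + 175.87(T − (-20.5)) = 0
(9.706 + 175.87) T = 9.706·374 + 175.87·(-20.5)
T ≈ 0.13 °C

T_f ≈ 0.1 °C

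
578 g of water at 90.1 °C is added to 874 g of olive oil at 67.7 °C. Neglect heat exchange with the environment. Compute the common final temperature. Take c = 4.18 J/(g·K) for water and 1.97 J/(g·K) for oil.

Net heat exchanged in the isolated system is zero:
578*4.18*(T − 90.1) + 874*1.97*(T − 67.7) = 0
2416(T − 90.1) + 1721.8(T − 67.7) = 0
4137.8 T = 334250
T = 334250 / 4137.8 = 80.8 °C

T_f ≈ 80.8 °C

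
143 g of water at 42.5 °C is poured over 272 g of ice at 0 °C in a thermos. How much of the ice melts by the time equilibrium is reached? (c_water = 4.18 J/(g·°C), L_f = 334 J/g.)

Heat available from the water dropping to 0 °C: 143·4.18·42.5 = 25404 J.
Melting all 272 g of ice would need 272·334 = 90848 J.
Since 25404 < 90848 J, not all the ice melts; equilibrium is at 0 °C.
m_melted·334 = 25404  ⇒  m_melted ≈ 76.06 g.

m_melted ≈ 76.1 g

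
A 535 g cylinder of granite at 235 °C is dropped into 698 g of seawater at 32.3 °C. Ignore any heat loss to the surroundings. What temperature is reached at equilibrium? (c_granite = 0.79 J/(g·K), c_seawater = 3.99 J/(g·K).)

T_f ≈ 59.0 °C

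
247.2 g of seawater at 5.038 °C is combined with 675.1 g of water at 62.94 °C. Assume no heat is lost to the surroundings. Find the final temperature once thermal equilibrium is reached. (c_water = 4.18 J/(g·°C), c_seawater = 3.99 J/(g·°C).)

Net heat exchanged in the isolated system is zero:
675.1×4.18×(T − 62.94) + 247.2×3.99×(T − 5.038) = 0
2821.9(T − 62.94) + 986.33(T − 5.038) = 0
3808.2 T = 182581
T = 182581 / 3808.2 = 47.9 °C

T_f ≈ 47.9 °C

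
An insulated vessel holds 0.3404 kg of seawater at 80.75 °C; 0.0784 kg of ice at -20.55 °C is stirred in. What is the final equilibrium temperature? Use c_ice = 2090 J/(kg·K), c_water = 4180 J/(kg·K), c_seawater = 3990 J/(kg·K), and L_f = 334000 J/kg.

T_f ≈ 47.5 °C

Taking heat into each body as positive, Σ m c ΔT = 0:
warm ice to 0 °C: 0.0784×2090×(0 − (-20.55)) = 3367.2
  melt ice: 0.0784×334000 = 26186
  meltwater 0→T: 0.0784×4180×T = 327.71 T
  seawater: 1358.2(T − 80.75)
1685.9 T = 109674 − 29553 = 80121
T ≈ 47.52 °C (positive, so assuming full melt was valid).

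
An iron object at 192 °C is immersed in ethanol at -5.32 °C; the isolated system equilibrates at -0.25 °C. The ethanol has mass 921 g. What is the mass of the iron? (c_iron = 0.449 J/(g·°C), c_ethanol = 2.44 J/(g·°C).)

m ≈ 132 g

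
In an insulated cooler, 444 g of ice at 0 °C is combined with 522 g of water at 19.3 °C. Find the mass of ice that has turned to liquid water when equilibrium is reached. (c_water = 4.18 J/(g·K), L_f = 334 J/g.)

Water can give up m c ΔT = 522×4.18×19.3 = 42112 J before reaching 0 °C.
Melting all 444 g of ice would need 444×334 = 148296 J.
42112 J < 148296 J, so only part of the ice melts and the system sits at 0 °C.
m_melt = 42112 / L_f = 126.1 g.

m_melted ≈ 126 g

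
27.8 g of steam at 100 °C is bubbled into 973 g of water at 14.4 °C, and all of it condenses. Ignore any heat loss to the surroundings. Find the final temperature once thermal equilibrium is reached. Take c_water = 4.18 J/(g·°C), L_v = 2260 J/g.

Sum of m c ΔT and latent-heat terms is zero:
condense steam: −27.8×2260 = −62828
  condensed water 100 °C→T: 116.2(T − 100)
  water warms: 973×4.18×(T − 14.4) = 4067.1(T − 14.4)
4183.3 T = 62828 + 11620 + 58567 = 133015
T ≈ 31.80 °C (< 100 °C, so full condensation is consistent).

T_f ≈ 31.8 °C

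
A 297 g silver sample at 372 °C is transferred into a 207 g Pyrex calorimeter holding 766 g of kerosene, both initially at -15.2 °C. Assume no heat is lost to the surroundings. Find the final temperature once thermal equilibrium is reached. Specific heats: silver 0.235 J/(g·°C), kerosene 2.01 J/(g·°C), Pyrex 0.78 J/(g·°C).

T_f ≈ 0.1 °C

Conservation of energy gives ΣQ = 0:
297·0.235·(T − 372) + 766·2.01·(T − (-15.2)) + 207·0.78·(T − (-15.2)) = 0
(69.8 + 1539.7 + 161.46) T = 69.8·372 + 1539.7·(-15.2) + 161.46·(-15.2)
T ≈ 0.06 °C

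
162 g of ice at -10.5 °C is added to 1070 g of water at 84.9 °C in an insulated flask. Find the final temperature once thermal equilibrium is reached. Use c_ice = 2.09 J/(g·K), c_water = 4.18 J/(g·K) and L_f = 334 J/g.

Sum of m c ΔT and latent-heat terms is zero:
ice -10.5→0 °C: 162×2.09×10.5 = 3555.1; latent heat to melt: 162×334 = 54108; meltwater 0→T: 162×4.18×T = 677.16 T; water cools: 1070×4.18×(T − 84.9) = 4472.6(T − 84.9)
5149.8 T = 379724 − 57663 = 322061
T ≈ 62.54 °C. Since T > 0 °C, the all-ice-melts assumption holds.

T_f ≈ 62.5 °C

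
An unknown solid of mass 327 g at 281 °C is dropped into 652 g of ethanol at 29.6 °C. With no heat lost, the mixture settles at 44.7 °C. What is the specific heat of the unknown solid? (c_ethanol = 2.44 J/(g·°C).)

m_s c (T_s − T_f) = m_ethanol c_ethanol (T_f − T_0):
327·c·(281 − 44.7) = 652·2.44·(44.7 − 29.6)
77270 c = 24022  ⇒  c ≈ 0.3109 J/(g·°C)

c ≈ 0.311 J/(g·°C)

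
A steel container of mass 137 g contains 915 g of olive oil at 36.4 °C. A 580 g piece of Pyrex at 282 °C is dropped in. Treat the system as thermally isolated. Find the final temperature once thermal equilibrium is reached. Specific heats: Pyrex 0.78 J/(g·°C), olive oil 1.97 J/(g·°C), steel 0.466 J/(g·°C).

T_f ≈ 84.3 °C

T_f is the heat-capacity-weighted average of the initial temperatures:
T_f = (452.4*282 + 1802.5*36.4 + 63.84*36.4) / (452.4 + 1802.5 + 63.84)
    = 195513 / 2318.8 ≈ 84.32 °C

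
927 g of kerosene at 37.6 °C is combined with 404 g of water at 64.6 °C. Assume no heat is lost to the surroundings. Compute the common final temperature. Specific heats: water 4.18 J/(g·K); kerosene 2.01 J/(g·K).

T_f ≈ 50.4 °C

|Q_water| = |Q_kerosene|:
404*4.18*(64.6 − T) = 927*2.01*(T − 37.6)
1688.7(64.6 − T) = 1863.3(T − 37.6)
3552 T = 179150  ⇒  T ≈ 50.44 °C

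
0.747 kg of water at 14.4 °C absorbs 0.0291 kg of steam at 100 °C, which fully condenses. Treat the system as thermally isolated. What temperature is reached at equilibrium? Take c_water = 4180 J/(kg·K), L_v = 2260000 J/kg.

Conservation of energy gives ΣQ = 0:
condense steam: −0.0291×2260000 = −65766
  condensate cools 100→T: 0.0291×4180×(T − 100) = 121.64(T − 100)
  water warms: 0.747×4180×(T − 14.4) = 3122.5(T − 14.4)
3244.1 T = 65766 + 12164 + 44963 = 122893
T ≈ 37.88 °C — below 100 °C, confirming all the steam condensed.

T_f ≈ 37.9 °C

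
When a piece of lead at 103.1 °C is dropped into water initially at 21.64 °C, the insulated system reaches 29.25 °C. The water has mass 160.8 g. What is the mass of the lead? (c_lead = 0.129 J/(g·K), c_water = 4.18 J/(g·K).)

m ≈ 537 g

|Q_lead| = |Q_water|:
m×0.129×(103.1 − 29.25) = 160.8×4.18×(29.25 − 21.64)
9.527 m = 5115  ⇒  m ≈ 536.9 g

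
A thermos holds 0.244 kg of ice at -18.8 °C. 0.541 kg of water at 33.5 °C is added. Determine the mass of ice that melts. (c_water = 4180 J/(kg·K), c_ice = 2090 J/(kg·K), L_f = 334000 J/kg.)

m_melted ≈ 0.198 kg

Water can give up m c ΔT = 0.541·4180·33.5 = 75756 J before reaching 0 °C.
Of that, 0.244·2090·18.8 = 9587.2 J goes to bring the ice to 0 °C, leaving 66169 J.
To melt every bit of ice: 0.244·334000 = 81496 J.
66169 J < 81496 J, so only part of the ice melts and the system sits at 0 °C.
Mass melted = 66169/334000 ≈ 0.1981 kg.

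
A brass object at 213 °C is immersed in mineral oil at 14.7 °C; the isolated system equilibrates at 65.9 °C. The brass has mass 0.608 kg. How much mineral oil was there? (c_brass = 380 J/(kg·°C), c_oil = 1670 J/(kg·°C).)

Energy conservation, ΣQ = 0:
0.608·380·(65.9 − 213) + m·1670·(65.9 − 14.7) = 0
85504 m = 33986
m = 33986/85504 ≈ 0.3975 kg

m ≈ 0.397 kg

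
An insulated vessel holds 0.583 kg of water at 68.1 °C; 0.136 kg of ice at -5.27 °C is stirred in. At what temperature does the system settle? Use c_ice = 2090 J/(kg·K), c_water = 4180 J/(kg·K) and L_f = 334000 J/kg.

T_f ≈ 39.6 °C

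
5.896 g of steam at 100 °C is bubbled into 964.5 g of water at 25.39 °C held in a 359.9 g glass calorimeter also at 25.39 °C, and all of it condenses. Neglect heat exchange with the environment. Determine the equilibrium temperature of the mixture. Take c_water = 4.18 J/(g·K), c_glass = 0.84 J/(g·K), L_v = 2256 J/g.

Let T be the final temperature. ΣQ_i = 0:
condense steam: −5.896×2256 = −13301; condensed water 100 °C→T: 24.65(T − 100); original water: 4031.6(T − 25.39); glass cup: 359.9×0.84×(T − 25.39) = 302.32(T − 25.39)
4358.6 T = 13301 + 2464.5 + 110038 = 125804
T ≈ 28.86 °C (< 100 °C, so full condensation is consistent).

T_f ≈ 28.9 °C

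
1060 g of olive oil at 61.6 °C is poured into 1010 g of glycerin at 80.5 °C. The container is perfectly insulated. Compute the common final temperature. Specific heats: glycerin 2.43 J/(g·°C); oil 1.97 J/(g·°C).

T_f ≈ 71.8 °C

Setting the total heat transfer to zero:
1010×2.43×(T − 80.5) + 1060×1.97×(T − 61.6) = 0
2454.3(T − 80.5) + 2088.2(T − 61.6) = 0
4542.5 T = 326204
T = 326204/4542.5 ≈ 71.81 °C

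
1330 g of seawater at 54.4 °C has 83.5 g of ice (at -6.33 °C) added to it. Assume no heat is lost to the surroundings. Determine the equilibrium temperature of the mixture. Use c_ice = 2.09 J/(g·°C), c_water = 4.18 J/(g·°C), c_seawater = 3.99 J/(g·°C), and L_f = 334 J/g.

T_f ≈ 45.9 °C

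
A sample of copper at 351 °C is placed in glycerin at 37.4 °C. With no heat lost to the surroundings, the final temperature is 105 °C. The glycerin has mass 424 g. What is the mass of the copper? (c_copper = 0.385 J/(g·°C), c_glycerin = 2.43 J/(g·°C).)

m ≈ 735 g

Heat gained plus heat lost sum to zero:
m×0.385×(105 − 351) + 424×2.43×(105 − 37.4) = 0
-94.71 m = -69650
m = -69650/-94.71 ≈ 735.4 g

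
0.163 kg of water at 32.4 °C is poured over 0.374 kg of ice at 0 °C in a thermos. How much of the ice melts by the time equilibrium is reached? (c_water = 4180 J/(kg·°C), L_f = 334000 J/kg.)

m_melted ≈ 0.0661 kg

Cooling the water to 0 °C releases 0.163×4180×32.4 = 22075 J.
To melt every bit of ice: 0.374×334000 = 124916 J.
Since 22075 < 124916 J, not all the ice melts; equilibrium is at 0 °C.
m_melted×334000 = 22075  ⇒  m_melted ≈ 0.06609 kg.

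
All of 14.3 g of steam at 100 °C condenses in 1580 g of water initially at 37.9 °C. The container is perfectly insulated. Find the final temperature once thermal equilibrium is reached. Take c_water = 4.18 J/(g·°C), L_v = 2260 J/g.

Net heat exchanged in the isolated system is zero:
steam→water at 100 °C releases m L_v = 14.3×2260 = 32318
  condensate cools 100→T: 14.3×4.18×(T − 100) = 59.77(T − 100)
  original water: 6604.4(T − 37.9)
6664.2 T = 32318 + 5977.4 + 250307 = 288602
T ≈ 43.31 °C (< 100 °C, so full condensation is consistent).

T_f ≈ 43.3 °C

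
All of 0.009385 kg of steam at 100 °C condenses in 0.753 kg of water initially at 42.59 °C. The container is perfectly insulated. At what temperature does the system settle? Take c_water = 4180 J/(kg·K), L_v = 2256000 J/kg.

T_f ≈ 49.9 °C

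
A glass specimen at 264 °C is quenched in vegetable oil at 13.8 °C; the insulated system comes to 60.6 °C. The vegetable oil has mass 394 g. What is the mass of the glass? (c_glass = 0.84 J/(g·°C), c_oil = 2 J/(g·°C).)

Heat gained plus heat lost sum to zero:
m×0.84×(60.6 − 264) + 394×2×(60.6 − 13.8) = 0
-170.86 m = -36878
m = -36878/-170.86 ≈ 215.8 g

m ≈ 216 g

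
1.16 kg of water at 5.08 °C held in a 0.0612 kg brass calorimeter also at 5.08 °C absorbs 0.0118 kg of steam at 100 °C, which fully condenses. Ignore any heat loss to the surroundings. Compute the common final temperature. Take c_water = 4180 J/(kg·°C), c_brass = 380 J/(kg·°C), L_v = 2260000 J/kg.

T_f ≈ 11.5 °C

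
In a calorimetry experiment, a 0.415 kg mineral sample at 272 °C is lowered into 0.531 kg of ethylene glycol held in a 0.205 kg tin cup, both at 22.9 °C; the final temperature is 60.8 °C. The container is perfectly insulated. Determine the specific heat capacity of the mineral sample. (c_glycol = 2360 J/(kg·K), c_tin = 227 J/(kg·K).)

c ≈ 562 J/(kg·K)

Conservation of energy gives ΣQ = 0:
0.415·c·(60.8 − 272) + 0.531·2360·(60.8 − 22.9) + 0.205·227·(60.8 − 22.9) = 0
-87.65 c = -49258
c = -49258/-87.65 ≈ 562 J/(kg·K)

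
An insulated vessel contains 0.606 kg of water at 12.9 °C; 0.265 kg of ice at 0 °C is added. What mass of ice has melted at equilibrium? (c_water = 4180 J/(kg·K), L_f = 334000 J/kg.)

Water can give up m c ΔT = 0.606·4180·12.9 = 32677 J before reaching 0 °C.
Melting all 0.265 kg of ice would need 0.265·334000 = 88510 J.
32677 J < 88510 J, so only part of the ice melts and the system sits at 0 °C.
m_melted·334000 = 32677  ⇒  m_melted ≈ 0.09783 kg.

m_melted ≈ 0.0978 kg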